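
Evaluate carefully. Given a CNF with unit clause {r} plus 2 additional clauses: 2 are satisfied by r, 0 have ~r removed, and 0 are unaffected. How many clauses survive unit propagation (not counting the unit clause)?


Satisfied (removed): 2
Shortened (remain): 0
Unchanged (remain): 0
Remaining = 0 + 0 = 0

0


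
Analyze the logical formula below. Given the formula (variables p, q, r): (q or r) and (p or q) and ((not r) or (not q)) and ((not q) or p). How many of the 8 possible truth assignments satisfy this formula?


Evaluate all 8 assignments for p, q, r:
p=0, q=0, r=0: 0
p=0, q=0, r=1: 0
p=0, q=1, r=0: 0
p=0, q=1, r=1: 0
p=1, q=0, r=0: 0
p=1, q=0, r=1: 1
p=1, q=1, r=0: 1
p=1, q=1, r=1: 0
Satisfying count = 2

2


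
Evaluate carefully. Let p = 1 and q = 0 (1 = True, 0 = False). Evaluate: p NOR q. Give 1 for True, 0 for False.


p = 1, q = 0
Operation: p NOR q
Evaluate: 1 NOR 0 = 0

0


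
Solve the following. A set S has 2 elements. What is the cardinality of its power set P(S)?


The power set of a set with n elements has 2^n elements.
|P(S)| = 2^2 = 4

4


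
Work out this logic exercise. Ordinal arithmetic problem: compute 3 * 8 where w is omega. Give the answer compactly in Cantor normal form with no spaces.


Compute 3 * 8.
Ordinal * is associative and left-distributive over +, but NOT commutative; for finite n>1, n*w = w but w*n stays w*n.
Both finite; ordinal * agrees with natural *: 3 * 8 = 24.
Result = 24

24


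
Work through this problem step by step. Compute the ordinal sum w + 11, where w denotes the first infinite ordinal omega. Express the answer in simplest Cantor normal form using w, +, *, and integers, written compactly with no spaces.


Compute w + 11.
Ordinal + is associative but NOT commutative; for finite n>0, n + w = w but w + n stays w+n.
w + 11 is already in normal form (a successor ordinal beyond w).
Result = w+11

w+11


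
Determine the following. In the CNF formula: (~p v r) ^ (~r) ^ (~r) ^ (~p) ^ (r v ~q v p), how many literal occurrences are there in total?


Counting literals in each clause:
Clause 1: 2 literal(s)
Clause 2: 1 literal(s)
Clause 3: 1 literal(s)
Clause 4: 1 literal(s)
Clause 5: 3 literal(s)
Total = 8

8


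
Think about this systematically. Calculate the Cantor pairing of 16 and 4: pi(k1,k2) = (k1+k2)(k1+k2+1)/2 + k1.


k1 + k2 = 20
(k1+k2)(k1+k2+1)/2 = 20 * 21 / 2 = 210
pi = 210 + 16 = 226

226


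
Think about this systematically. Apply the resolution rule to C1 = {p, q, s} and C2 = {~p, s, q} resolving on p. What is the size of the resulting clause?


Remove p from C1 and ~p from C2.
C1 remainder: {q, s}
C2 remainder: {s, q}
Union (resolvent): {q, s}
Resolvent has 2 literal(s).

2


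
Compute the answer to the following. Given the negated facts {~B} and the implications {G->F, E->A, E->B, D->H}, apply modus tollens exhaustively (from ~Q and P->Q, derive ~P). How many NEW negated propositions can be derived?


Initial negated facts: {~B}
Apply modus tollens to closure:
  ~B and E->B  =>  ~E
Final negated: {~B, ~E}
New negations: {~E}
Count = 1

1


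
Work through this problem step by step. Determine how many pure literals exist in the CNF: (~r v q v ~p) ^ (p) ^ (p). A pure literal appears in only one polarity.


Check each variable for pure literal status:
p: mixed (not pure)
q: pure positive
r: pure negative
Pure literal count = 2

2


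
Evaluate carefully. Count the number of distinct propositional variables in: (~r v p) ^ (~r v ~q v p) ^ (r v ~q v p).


Identify each variable that appears in the formula.
Variables found: p, q, r
Count = 3

3


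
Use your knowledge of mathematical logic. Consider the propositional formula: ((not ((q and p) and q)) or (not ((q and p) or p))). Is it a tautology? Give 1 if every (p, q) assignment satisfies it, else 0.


Check all 4 assignments:
p=0, q=0: 1
p=0, q=1: 1
p=1, q=0: 1
p=1, q=1: 0
Satisfying count = 3/4.
Tautology iff count = 4: no.

0


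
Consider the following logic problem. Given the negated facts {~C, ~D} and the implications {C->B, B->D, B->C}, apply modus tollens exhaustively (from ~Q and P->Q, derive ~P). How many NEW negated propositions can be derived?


Initial negated facts: {~C, ~D}
Apply modus tollens to closure:
  ~D and B->D  =>  ~B
Final negated: {~B, ~C, ~D}
New negations: {~B}
Count = 1

1


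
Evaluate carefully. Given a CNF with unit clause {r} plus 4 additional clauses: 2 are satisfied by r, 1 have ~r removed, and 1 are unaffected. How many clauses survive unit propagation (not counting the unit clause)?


Satisfied (removed): 2
Shortened (remain): 1
Unchanged (remain): 1
Remaining = 1 + 1 = 2

2


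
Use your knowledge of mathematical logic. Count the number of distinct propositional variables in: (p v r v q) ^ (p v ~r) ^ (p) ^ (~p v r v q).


Identify each variable that appears in the formula.
Variables found: p, q, r
Count = 3

3


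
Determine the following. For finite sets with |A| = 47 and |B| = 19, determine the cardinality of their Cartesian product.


The Cartesian product A x B contains all ordered pairs (a, b).
|A x B| = |A| * |B| = 47 * 19 = 893

893


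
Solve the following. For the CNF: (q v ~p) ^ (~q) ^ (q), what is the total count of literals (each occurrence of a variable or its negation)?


Counting literals in each clause:
Clause 1: 2 literal(s)
Clause 2: 1 literal(s)
Clause 3: 1 literal(s)
Total = 4

4


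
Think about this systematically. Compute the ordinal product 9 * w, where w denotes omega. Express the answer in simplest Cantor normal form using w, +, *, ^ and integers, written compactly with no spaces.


Compute 9 * w.
Ordinal * is associative and left-distributive over +, but NOT commutative; for finite n>1, n*w = w but w*n stays w*n.
For finite n>0, n * w = sup{n*k : k<w} = w. So 9 * w = w.
Result = w

w


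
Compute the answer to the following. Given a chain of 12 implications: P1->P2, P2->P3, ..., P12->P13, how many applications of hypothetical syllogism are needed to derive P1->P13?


With 12 implications in a chain connecting 13 propositions:
P1->P2, P2->P3, ..., P12->P13
Steps needed = (number of implications) - 1 = 12 - 1 = 11

11


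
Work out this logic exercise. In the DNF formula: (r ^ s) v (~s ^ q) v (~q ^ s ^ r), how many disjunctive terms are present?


A DNF formula is a disjunction of terms (conjunctions).
Terms are separated by v.
Counting the disjuncts: 3 terms.

3


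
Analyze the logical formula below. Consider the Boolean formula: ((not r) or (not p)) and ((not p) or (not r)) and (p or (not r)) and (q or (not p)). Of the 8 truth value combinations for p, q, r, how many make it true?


Evaluate all 8 assignments for p, q, r:
p=0, q=0, r=0: 1
p=0, q=0, r=1: 0
p=0, q=1, r=0: 1
p=0, q=1, r=1: 0
p=1, q=0, r=0: 0
p=1, q=0, r=1: 0
p=1, q=1, r=0: 1
p=1, q=1, r=1: 0
Satisfying count = 3

3


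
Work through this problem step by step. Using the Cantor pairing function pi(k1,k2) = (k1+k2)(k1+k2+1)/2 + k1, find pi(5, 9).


k1 + k2 = 14
(k1+k2)(k1+k2+1)/2 = 14 * 15 / 2 = 105
pi = 105 + 5 = 110

110


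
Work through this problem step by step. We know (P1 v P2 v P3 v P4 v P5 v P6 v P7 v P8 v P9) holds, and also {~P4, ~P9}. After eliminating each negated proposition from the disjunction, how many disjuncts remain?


Original disjuncts (9): P1, P2, P3, P4, P5, P6, P7, P8, P9
Negated (eliminate): ~P4, ~P9
Remaining disjuncts: P1, P2, P3, P5, P6, P7, P8
Count = 9 - 2 = 7

7


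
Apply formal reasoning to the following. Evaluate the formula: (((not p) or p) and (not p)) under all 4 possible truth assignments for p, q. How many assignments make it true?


Check all 4 assignments:
p=0, q=0: 1
p=0, q=1: 1
p=1, q=0: 0
p=1, q=1: 0
Count of True = 2

2


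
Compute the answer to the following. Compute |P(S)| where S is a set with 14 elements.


The power set of a set with n elements has 2^n elements.
|P(S)| = 2^14 = 16384

16384


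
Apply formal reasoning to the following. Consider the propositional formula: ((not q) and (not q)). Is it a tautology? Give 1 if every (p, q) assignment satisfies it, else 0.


Check all 4 assignments:
p=0, q=0: 1
p=0, q=1: 0
p=1, q=0: 1
p=1, q=1: 0
Satisfying count = 2/4.
Tautology iff count = 4: no.

0


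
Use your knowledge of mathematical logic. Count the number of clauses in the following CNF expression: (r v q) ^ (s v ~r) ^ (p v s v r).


A CNF formula is a conjunction of clauses.
Clauses are separated by ^.
Counting the conjuncts: 3 clauses.

3


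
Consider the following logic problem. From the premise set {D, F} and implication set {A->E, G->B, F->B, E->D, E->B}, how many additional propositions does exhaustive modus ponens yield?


Initial facts: {D, F}
Apply modus ponens to closure:
  F and F->B  =>  B
Final known: {B, D, F}
New propositions: {B}
Count = 1

1


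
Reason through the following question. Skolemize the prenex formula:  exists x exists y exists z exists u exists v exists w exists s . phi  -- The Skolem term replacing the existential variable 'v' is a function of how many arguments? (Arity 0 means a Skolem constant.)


Quantifier prefix: exists x exists y exists z exists u exists v exists w exists s
'v' is existentially quantified at position 5.
No universal quantifiers precede it.
Skolem function arity = 0 (a Skolem constant)

0


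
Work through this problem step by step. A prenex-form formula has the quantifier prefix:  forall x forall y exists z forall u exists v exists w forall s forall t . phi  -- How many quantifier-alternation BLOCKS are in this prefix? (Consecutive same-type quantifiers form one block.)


Quantifier-type sequence: A A E A E E A A  (A=forall, E=exists)
Group into maximal same-type runs:
  Ax2 | Ex1 | Ax1 | Ex2 | Ax2
Number of blocks = 5

5


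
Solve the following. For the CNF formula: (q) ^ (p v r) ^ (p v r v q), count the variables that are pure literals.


Check each variable for pure literal status:
p: pure positive
q: pure positive
r: pure positive
Pure literal count = 3

3


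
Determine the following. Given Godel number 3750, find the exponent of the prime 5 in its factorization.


Factorize 3750 by dividing by 5 repeatedly.
Division steps: 5 divides 3750 exactly 4 time(s).
Exponent of 5 = 4

4


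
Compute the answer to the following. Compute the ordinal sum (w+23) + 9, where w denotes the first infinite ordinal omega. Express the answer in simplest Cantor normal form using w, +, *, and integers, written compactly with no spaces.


Compute (w+23) + 9.
Ordinal + is associative but NOT commutative; for finite n>0, n + w = w but w + n stays w+n.
By associativity: (w+23) + 9 = w + (23+9) = w+32.
Result = w+32

w+32


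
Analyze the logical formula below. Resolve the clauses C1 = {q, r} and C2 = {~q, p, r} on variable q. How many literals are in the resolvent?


Remove q from C1 and ~q from C2.
C1 remainder: {r}
C2 remainder: {p, r}
Union (resolvent): {p, r}
Resolvent has 2 literal(s).

2


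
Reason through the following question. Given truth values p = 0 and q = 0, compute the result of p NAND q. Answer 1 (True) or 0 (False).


p = 0, q = 0
Operation: p NAND q
Evaluate: 0 NAND 0 = 1

1


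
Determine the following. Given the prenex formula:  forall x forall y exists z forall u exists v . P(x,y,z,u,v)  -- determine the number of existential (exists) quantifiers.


Quantifier prefix: forall x forall y exists z forall u exists v
Mark each quantifier type:
  U U E U E
Universal count = 3, Existential count = 2
Asked for existential (exists) quantifiers: 2

2


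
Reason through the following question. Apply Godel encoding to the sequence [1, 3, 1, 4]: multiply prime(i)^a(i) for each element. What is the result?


Encode each element as an exponent of the corresponding prime:
  2^1 = 2
  3^3 = 27
  5^1 = 5
  7^4 = 2401
Product = 2 * 27 * 5 * 2401 = 648270

648270


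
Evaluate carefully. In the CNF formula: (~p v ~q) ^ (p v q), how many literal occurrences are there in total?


Counting literals in each clause:
Clause 1: 2 literal(s)
Clause 2: 2 literal(s)
Total = 4

4


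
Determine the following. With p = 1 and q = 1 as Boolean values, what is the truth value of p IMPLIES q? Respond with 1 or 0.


p = 1, q = 1
Operation: p IMPLIES q
Evaluate: 1 IMPLIES 1 = 1

1


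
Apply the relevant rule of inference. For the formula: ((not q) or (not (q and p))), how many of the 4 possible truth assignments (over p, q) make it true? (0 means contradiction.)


Check all 4 assignments:
p=0, q=0: 1
p=0, q=1: 1
p=1, q=0: 1
p=1, q=1: 0
Count of True = 3

3


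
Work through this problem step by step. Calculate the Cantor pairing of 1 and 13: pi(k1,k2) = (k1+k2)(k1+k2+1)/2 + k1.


k1 + k2 = 14
(k1+k2)(k1+k2+1)/2 = 14 * 15 / 2 = 105
pi = 105 + 1 = 106

106


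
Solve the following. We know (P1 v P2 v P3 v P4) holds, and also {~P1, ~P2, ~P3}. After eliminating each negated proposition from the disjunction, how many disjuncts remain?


Original disjuncts (4): P1, P2, P3, P4
Negated (eliminate): ~P1, ~P2, ~P3
Remaining disjuncts: P4
Count = 4 - 3 = 1

1


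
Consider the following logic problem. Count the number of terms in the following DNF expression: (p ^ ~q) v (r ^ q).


A DNF formula is a disjunction of terms (conjunctions).
Terms are separated by v.
Counting the disjuncts: 2 terms.

2


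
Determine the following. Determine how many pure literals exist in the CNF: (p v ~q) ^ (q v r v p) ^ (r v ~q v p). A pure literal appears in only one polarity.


Check each variable for pure literal status:
p: pure positive
q: mixed (not pure)
r: pure positive
Pure literal count = 2

2


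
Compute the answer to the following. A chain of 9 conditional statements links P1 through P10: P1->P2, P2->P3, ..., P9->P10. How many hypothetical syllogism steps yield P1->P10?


With 9 implications in a chain connecting 10 propositions:
P1->P2, P2->P3, ..., P9->P10
Steps needed = (number of implications) - 1 = 9 - 1 = 8

8


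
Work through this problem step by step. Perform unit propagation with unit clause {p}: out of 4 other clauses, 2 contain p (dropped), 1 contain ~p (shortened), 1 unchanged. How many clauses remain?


Satisfied (removed): 2
Shortened (remain): 1
Unchanged (remain): 1
Remaining = 1 + 1 = 2

2


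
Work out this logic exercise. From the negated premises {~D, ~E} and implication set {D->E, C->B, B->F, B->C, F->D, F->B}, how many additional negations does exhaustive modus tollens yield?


Initial negated facts: {~D, ~E}
Apply modus tollens to closure:
  ~D and F->D  =>  ~F
  ~F and B->F  =>  ~B
  ~B and C->B  =>  ~C
Final negated: {~B, ~C, ~D, ~E, ~F}
New negations: {~B, ~C, ~F}
Count = 3

3


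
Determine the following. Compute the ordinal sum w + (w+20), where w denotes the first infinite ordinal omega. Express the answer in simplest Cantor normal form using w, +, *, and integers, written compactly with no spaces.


Compute w + (w+20).
Ordinal + is associative but NOT commutative; for finite n>0, n + w = w but w + n stays w+n.
w + (w+20) = (w+w) + 20 = w*2+20.
Result = w*2+20

w*2+20


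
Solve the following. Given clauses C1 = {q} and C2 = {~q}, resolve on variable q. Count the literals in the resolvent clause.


Remove q from C1 and ~q from C2.
C1 remainder: {}
C2 remainder: {}
Union (resolvent): {} (empty clause)
Resolvent has 0 literal(s).

0


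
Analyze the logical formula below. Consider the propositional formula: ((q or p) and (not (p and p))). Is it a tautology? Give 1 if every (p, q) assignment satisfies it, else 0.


Check all 4 assignments:
p=0, q=0: 0
p=0, q=1: 1
p=1, q=0: 0
p=1, q=1: 0
Satisfying count = 1/4.
Tautology iff count = 4: no.

0


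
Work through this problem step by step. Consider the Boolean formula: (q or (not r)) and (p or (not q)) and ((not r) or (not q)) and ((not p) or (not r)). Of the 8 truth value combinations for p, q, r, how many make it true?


Evaluate all 8 assignments for p, q, r:
p=0, q=0, r=0: 1
p=0, q=0, r=1: 0
p=0, q=1, r=0: 0
p=0, q=1, r=1: 0
p=1, q=0, r=0: 1
p=1, q=0, r=1: 0
p=1, q=1, r=0: 1
p=1, q=1, r=1: 0
Satisfying count = 3

3


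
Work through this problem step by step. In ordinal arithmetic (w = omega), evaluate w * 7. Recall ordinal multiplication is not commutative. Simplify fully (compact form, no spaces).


Compute w * 7.
Ordinal * is associative and left-distributive over +, but NOT commutative; for finite n>1, n*w = w but w*n stays w*n.
w * 7 means 7 copies of w concatenated: w*7.
Result = w*7

w*7


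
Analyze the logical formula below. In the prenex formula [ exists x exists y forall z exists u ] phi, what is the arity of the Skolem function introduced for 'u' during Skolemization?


Quantifier prefix: exists x exists y forall z exists u
'u' is existentially quantified at position 4.
Universal variables preceding it: z
Skolem function arity = 1

1


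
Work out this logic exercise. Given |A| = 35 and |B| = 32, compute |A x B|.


The Cartesian product A x B contains all ordered pairs (a, b).
|A x B| = |A| * |B| = 35 * 32 = 1120

1120


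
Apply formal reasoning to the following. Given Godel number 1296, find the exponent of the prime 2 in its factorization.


Factorize 1296 by dividing by 2 repeatedly.
Division steps: 2 divides 1296 exactly 4 time(s).
Exponent of 2 = 4

4


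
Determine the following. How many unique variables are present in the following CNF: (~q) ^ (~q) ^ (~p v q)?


Identify each variable that appears in the formula.
Variables found: p, q
Count = 2

2


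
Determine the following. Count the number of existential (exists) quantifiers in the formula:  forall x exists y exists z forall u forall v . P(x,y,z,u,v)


Quantifier prefix: forall x exists y exists z forall u forall v
Mark each quantifier type:
  U E E U U
Universal count = 3, Existential count = 2
Asked for existential (exists) quantifiers: 2

2


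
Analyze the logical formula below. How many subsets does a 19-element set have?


The power set of a set with n elements has 2^n elements.
|P(S)| = 2^19 = 524288

524288


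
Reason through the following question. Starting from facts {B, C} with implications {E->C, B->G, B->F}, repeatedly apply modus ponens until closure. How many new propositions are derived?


Initial facts: {B, C}
Apply modus ponens to closure:
  B and B->G  =>  G
  B and B->F  =>  F
Final known: {B, C, F, G}
New propositions: {F, G}
Count = 2

2


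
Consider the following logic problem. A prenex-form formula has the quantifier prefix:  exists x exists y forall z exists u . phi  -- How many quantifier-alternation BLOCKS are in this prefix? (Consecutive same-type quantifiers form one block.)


Quantifier-type sequence: E E A E  (A=forall, E=exists)
Group into maximal same-type runs:
  Ex2 | Ax1 | Ex1
Number of blocks = 3

3


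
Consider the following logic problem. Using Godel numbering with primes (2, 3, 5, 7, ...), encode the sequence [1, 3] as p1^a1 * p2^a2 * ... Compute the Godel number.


Encode each element as an exponent of the corresponding prime:
  2^1 = 2
  3^3 = 27
Product = 2 * 27 = 54

54


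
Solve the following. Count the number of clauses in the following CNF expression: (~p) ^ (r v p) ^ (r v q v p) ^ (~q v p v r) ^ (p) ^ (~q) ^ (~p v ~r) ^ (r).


A CNF formula is a conjunction of clauses.
Clauses are separated by ^.
Counting the conjuncts: 8 clauses.

8


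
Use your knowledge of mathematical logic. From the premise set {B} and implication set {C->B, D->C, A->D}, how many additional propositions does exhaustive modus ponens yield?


Initial facts: {B}
Apply modus ponens to closure:
  (no implication fires)
Final known: {B}
New propositions: {(none)}
Count = 0

0


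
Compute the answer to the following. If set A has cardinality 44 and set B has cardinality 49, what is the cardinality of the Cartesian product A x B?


The Cartesian product A x B contains all ordered pairs (a, b).
|A x B| = |A| * |B| = 44 * 49 = 2156

2156


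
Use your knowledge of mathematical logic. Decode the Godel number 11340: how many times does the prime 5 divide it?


Factorize 11340 by dividing by 5 repeatedly.
Division steps: 5 divides 11340 exactly 1 time(s).
Exponent of 5 = 1

1


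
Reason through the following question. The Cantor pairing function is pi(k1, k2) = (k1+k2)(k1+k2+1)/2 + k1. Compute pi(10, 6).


k1 + k2 = 16
(k1+k2)(k1+k2+1)/2 = 16 * 17 / 2 = 136
pi = 136 + 10 = 146

146


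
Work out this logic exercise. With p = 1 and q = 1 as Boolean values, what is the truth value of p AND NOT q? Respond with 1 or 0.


p = 1, q = 1
Operation: p AND NOT q
Evaluate: 1 AND NOT 1 = 0

0


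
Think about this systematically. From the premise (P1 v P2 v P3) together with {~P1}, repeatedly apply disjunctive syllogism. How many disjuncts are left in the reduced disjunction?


Original disjuncts (3): P1, P2, P3
Negated (eliminate): ~P1
Remaining disjuncts: P2, P3
Count = 3 - 1 = 2

2


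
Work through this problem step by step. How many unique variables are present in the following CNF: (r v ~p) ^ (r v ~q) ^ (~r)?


Identify each variable that appears in the formula.
Variables found: p, q, r
Count = 3

3


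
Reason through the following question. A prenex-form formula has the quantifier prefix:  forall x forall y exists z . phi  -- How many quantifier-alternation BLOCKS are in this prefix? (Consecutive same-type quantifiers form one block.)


Quantifier-type sequence: A A E  (A=forall, E=exists)
Group into maximal same-type runs:
  Ax2 | Ex1
Number of blocks = 2

2


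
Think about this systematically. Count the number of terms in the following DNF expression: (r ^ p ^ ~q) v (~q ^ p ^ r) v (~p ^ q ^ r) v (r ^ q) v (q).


A DNF formula is a disjunction of terms (conjunctions).
Terms are separated by v.
Counting the disjuncts: 5 terms.

5


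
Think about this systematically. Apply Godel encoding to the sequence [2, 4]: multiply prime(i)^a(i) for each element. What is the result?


Encode each element as an exponent of the corresponding prime:
  2^2 = 4
  3^4 = 81
Product = 4 * 81 = 324

324


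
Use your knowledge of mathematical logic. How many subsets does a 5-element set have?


The power set of a set with n elements has 2^n elements.
|P(S)| = 2^5 = 32

32


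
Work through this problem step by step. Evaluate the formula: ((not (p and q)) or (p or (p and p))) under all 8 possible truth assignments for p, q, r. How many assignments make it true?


Check all 8 assignments:
p=0, q=0, r=0: 1
p=0, q=0, r=1: 1
p=0, q=1, r=0: 1
p=0, q=1, r=1: 1
p=1, q=0, r=0: 1
p=1, q=0, r=1: 1
p=1, q=1, r=0: 1
p=1, q=1, r=1: 1
Count of True = 8

8


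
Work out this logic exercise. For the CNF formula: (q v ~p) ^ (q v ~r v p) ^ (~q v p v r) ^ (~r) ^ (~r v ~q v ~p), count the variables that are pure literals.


Check each variable for pure literal status:
p: mixed (not pure)
q: mixed (not pure)
r: mixed (not pure)
Pure literal count = 0

0


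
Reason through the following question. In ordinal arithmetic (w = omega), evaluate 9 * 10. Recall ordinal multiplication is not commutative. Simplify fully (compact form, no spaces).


Compute 9 * 10.
Ordinal * is associative and left-distributive over +, but NOT commutative; for finite n>1, n*w = w but w*n stays w*n.
Both finite; ordinal * agrees with natural *: 9 * 10 = 90.
Result = 90

90


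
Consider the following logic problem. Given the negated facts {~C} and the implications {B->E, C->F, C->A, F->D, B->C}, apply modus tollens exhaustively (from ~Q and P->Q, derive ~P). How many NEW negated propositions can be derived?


Initial negated facts: {~C}
Apply modus tollens to closure:
  ~C and B->C  =>  ~B
Final negated: {~B, ~C}
New negations: {~B}
Count = 1

1


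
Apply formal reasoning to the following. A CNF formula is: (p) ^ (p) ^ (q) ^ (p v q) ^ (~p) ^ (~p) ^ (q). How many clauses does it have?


A CNF formula is a conjunction of clauses.
Clauses are separated by ^.
Counting the conjuncts: 7 clauses.

7


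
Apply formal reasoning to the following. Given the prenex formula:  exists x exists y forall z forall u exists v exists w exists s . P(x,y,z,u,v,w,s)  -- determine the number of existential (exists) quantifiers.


Quantifier prefix: exists x exists y forall z forall u exists v exists w exists s
Mark each quantifier type:
  E E U U E E E
Universal count = 2, Existential count = 5
Asked for existential (exists) quantifiers: 5

5


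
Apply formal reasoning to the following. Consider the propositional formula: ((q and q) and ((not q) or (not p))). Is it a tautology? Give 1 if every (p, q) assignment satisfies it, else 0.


Check all 4 assignments:
p=0, q=0: 0
p=0, q=1: 1
p=1, q=0: 0
p=1, q=1: 0
Satisfying count = 1/4.
Tautology iff count = 4: no.

0


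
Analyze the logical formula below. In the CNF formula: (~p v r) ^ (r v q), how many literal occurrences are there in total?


Counting literals in each clause:
Clause 1: 2 literal(s)
Clause 2: 2 literal(s)
Total = 4

4


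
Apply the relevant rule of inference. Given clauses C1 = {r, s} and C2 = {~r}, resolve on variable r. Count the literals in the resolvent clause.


Remove r from C1 and ~r from C2.
C1 remainder: {s}
C2 remainder: {}
Union (resolvent): {s}
Resolvent has 1 literal(s).

1


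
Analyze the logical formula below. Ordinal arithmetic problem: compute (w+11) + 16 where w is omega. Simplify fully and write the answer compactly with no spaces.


Compute (w+11) + 16.
Ordinal + is associative but NOT commutative; for finite n>0, n + w = w but w + n stays w+n.
By associativity: (w+11) + 16 = w + (11+16) = w+27.
Result = w+27

w+27


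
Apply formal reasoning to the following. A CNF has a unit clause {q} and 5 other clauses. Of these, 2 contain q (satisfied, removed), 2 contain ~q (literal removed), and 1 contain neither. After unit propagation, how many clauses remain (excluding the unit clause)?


Satisfied (removed): 2
Shortened (remain): 2
Unchanged (remain): 1
Remaining = 2 + 1 = 3

3


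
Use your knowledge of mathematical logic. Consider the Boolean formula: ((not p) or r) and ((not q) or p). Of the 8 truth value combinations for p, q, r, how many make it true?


Evaluate all 8 assignments for p, q, r:
p=0, q=0, r=0: 1
p=0, q=0, r=1: 1
p=0, q=1, r=0: 0
p=0, q=1, r=1: 0
p=1, q=0, r=0: 0
p=1, q=0, r=1: 1
p=1, q=1, r=0: 0
p=1, q=1, r=1: 1
Satisfying count = 4

4


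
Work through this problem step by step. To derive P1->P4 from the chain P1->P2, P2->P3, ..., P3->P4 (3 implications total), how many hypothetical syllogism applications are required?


With 3 implications in a chain connecting 4 propositions:
P1->P2, P2->P3, ..., P3->P4
Steps needed = (number of implications) - 1 = 3 - 1 = 2

2


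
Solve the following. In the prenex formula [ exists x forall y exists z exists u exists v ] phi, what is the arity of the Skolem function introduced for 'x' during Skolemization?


Quantifier prefix: exists x forall y exists z exists u exists v
'x' is existentially quantified at position 1.
No universal quantifiers precede it.
Skolem function arity = 0 (a Skolem constant)

0


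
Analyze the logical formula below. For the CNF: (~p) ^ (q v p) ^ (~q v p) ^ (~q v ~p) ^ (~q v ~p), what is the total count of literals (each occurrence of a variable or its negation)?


Counting literals in each clause:
Clause 1: 1 literal(s)
Clause 2: 2 literal(s)
Clause 3: 2 literal(s)
Clause 4: 2 literal(s)
Clause 5: 2 literal(s)
Total = 9

9


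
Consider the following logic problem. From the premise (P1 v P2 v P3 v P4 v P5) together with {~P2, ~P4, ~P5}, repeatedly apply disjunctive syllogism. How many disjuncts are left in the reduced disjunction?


Original disjuncts (5): P1, P2, P3, P4, P5
Negated (eliminate): ~P2, ~P4, ~P5
Remaining disjuncts: P1, P3
Count = 5 - 3 = 2

2


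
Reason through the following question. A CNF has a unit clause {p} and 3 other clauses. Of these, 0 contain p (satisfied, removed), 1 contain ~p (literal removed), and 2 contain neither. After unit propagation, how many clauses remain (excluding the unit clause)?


Satisfied (removed): 0
Shortened (remain): 1
Unchanged (remain): 2
Remaining = 1 + 2 = 3

3


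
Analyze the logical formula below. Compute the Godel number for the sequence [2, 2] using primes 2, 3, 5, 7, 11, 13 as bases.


Encode each element as an exponent of the corresponding prime:
  2^2 = 4
  3^2 = 9
Product = 4 * 9 = 36

36


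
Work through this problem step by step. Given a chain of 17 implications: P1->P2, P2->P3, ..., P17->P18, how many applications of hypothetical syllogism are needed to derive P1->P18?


With 17 implications in a chain connecting 18 propositions:
P1->P2, P2->P3, ..., P17->P18
Steps needed = (number of implications) - 1 = 17 - 1 = 16

16


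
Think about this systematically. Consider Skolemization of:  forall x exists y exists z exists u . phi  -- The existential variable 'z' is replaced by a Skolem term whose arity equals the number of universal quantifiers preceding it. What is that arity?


Quantifier prefix: forall x exists y exists z exists u
'z' is existentially quantified at position 3.
Universal variables preceding it: x
Skolem function arity = 1

1


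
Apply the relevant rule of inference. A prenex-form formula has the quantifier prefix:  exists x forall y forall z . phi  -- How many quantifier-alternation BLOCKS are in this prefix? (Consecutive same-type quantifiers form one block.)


Quantifier-type sequence: E A A  (A=forall, E=exists)
Group into maximal same-type runs:
  Ex1 | Ax2
Number of blocks = 2

2


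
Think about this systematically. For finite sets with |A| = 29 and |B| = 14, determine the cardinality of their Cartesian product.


The Cartesian product A x B contains all ordered pairs (a, b).
|A x B| = |A| * |B| = 29 * 14 = 406

406


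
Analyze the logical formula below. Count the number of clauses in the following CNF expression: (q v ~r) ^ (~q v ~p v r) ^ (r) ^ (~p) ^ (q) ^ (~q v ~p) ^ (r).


A CNF formula is a conjunction of clauses.
Clauses are separated by ^.
Counting the conjuncts: 7 clauses.

7


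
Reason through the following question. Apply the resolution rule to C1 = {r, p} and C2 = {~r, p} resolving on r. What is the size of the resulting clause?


Remove r from C1 and ~r from C2.
C1 remainder: {p}
C2 remainder: {p}
Union (resolvent): {p}
Resolvent has 1 literal(s).

1


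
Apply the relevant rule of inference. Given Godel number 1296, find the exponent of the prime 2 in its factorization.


Factorize 1296 by dividing by 2 repeatedly.
Division steps: 2 divides 1296 exactly 4 time(s).
Exponent of 2 = 4

4


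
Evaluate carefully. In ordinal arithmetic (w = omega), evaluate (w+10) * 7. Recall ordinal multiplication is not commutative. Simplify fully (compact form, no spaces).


Compute (w+10) * 7.
Ordinal * is associative and left-distributive over +, but NOT commutative; for finite n>1, n*w = w but w*n stays w*n.
(w+10) * 7 = (w+10) repeated 7 times. Each intermediate +10 is absorbed by the following w; only the last survives: w*7+10.
Result = w*7+10

w*7+10


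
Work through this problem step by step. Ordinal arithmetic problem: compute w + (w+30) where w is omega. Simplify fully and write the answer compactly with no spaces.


Compute w + (w+30).
Ordinal + is associative but NOT commutative; for finite n>0, n + w = w but w + n stays w+n.
w + (w+30) = (w+w) + 30 = w*2+30.
Result = w*2+30

w*2+30


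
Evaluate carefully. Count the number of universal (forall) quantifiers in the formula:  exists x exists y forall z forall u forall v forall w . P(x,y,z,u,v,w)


Quantifier prefix: exists x exists y forall z forall u forall v forall w
Mark each quantifier type:
  E E U U U U
Universal count = 4, Existential count = 2
Asked for universal (forall) quantifiers: 4

4


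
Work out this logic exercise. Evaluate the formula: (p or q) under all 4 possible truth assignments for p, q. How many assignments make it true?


Check all 4 assignments:
p=0, q=0: 0
p=0, q=1: 1
p=1, q=0: 1
p=1, q=1: 1
Count of True = 3

3


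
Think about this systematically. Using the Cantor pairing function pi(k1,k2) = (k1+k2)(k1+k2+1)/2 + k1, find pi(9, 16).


k1 + k2 = 25
(k1+k2)(k1+k2+1)/2 = 25 * 26 / 2 = 325
pi = 325 + 9 = 334

334


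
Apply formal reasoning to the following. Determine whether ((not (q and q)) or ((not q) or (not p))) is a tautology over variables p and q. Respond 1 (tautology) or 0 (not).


Check all 4 assignments:
p=0, q=0: 1
p=0, q=1: 1
p=1, q=0: 1
p=1, q=1: 0
Satisfying count = 3/4.
Tautology iff count = 4: no.

0


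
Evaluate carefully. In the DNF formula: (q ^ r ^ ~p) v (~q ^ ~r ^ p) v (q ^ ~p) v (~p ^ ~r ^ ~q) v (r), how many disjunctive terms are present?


A DNF formula is a disjunction of terms (conjunctions).
Terms are separated by v.
Counting the disjuncts: 5 terms.

5


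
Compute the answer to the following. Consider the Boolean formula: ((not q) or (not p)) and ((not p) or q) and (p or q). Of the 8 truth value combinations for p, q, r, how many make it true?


Evaluate all 8 assignments for p, q, r:
p=0, q=0, r=0: 0
p=0, q=0, r=1: 0
p=0, q=1, r=0: 1
p=0, q=1, r=1: 1
p=1, q=0, r=0: 0
p=1, q=0, r=1: 0
p=1, q=1, r=0: 0
p=1, q=1, r=1: 0
Satisfying count = 2

2


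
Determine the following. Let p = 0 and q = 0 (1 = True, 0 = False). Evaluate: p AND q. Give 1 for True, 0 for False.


p = 0, q = 0
Operation: p AND q
Evaluate: 0 AND 0 = 0

0


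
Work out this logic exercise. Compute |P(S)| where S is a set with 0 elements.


The power set of a set with n elements has 2^n elements.
|P(S)| = 2^0 = 1

1


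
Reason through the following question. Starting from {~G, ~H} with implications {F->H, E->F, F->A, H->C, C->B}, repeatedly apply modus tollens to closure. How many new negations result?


Initial negated facts: {~G, ~H}
Apply modus tollens to closure:
  ~H and F->H  =>  ~F
  ~F and E->F  =>  ~E
Final negated: {~E, ~F, ~G, ~H}
New negations: {~E, ~F}
Count = 2

2


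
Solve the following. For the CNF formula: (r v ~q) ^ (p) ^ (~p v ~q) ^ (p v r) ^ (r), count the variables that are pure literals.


Check each variable for pure literal status:
p: mixed (not pure)
q: pure negative
r: pure positive
Pure literal count = 2

2


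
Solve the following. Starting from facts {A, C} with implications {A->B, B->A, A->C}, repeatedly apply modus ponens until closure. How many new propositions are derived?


Initial facts: {A, C}
Apply modus ponens to closure:
  A and A->B  =>  B
Final known: {A, B, C}
New propositions: {B}
Count = 1

1


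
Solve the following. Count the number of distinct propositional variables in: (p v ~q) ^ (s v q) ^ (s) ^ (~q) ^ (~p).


Identify each variable that appears in the formula.
Variables found: p, q, s
Count = 3

3


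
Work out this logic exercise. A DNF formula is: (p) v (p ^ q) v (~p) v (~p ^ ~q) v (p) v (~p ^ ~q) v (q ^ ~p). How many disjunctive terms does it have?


A DNF formula is a disjunction of terms (conjunctions).
Terms are separated by v.
Counting the disjuncts: 7 terms.

7


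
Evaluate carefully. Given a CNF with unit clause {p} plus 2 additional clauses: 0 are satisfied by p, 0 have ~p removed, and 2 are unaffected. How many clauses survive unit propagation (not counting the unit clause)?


Satisfied (removed): 0
Shortened (remain): 0
Unchanged (remain): 2
Remaining = 0 + 2 = 2

2


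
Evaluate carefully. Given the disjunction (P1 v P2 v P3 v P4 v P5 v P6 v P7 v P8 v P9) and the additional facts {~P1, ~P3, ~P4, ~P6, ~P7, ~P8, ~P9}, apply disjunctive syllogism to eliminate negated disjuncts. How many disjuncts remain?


Original disjuncts (9): P1, P2, P3, P4, P5, P6, P7, P8, P9
Negated (eliminate): ~P1, ~P3, ~P4, ~P6, ~P7, ~P8, ~P9
Remaining disjuncts: P2, P5
Count = 9 - 7 = 2

2


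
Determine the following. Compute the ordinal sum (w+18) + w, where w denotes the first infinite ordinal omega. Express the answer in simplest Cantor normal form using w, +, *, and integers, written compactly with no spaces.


Compute (w+18) + w.
Ordinal + is associative but NOT commutative; for finite n>0, n + w = w but w + n stays w+n.
(w+18) + w = w + (18+w) = w + w = w*2 (the finite tail 18 is absorbed by the right w).
Result = w*2

w*2


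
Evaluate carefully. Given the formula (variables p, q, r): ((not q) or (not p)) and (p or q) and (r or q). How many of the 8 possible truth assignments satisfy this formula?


Evaluate all 8 assignments for p, q, r:
p=0, q=0, r=0: 0
p=0, q=0, r=1: 0
p=0, q=1, r=0: 1
p=0, q=1, r=1: 1
p=1, q=0, r=0: 0
p=1, q=0, r=1: 1
p=1, q=1, r=0: 0
p=1, q=1, r=1: 0
Satisfying count = 3

3


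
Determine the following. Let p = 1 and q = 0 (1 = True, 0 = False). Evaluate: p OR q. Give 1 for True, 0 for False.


p = 1, q = 0
Operation: p OR q
Evaluate: 1 OR 0 = 1

1


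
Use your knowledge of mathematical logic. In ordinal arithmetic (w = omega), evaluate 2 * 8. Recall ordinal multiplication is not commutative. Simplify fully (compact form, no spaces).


Compute 2 * 8.
Ordinal * is associative and left-distributive over +, but NOT commutative; for finite n>1, n*w = w but w*n stays w*n.
Both finite; ordinal * agrees with natural *: 2 * 8 = 16.
Result = 16

16


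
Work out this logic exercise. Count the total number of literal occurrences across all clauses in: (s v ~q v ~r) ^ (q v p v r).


Counting literals in each clause:
Clause 1: 3 literal(s)
Clause 2: 3 literal(s)
Total = 6

6


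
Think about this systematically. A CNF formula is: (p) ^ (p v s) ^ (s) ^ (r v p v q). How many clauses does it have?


A CNF formula is a conjunction of clauses.
Clauses are separated by ^.
Counting the conjuncts: 4 clauses.

4


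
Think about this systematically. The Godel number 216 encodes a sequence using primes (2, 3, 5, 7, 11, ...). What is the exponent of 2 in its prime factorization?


Factorize 216 by dividing by 2 repeatedly.
Division steps: 2 divides 216 exactly 3 time(s).
Exponent of 2 = 3

3


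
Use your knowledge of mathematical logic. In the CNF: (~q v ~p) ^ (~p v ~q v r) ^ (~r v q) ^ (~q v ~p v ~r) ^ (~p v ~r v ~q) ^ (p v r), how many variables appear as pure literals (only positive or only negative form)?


Check each variable for pure literal status:
p: mixed (not pure)
q: mixed (not pure)
r: mixed (not pure)
Pure literal count = 0

0


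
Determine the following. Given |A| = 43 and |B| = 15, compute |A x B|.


The Cartesian product A x B contains all ordered pairs (a, b).
|A x B| = |A| * |B| = 43 * 15 = 645

645


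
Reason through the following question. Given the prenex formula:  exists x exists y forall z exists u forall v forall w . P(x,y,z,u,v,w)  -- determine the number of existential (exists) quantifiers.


Quantifier prefix: exists x exists y forall z exists u forall v forall w
Mark each quantifier type:
  E E U E U U
Universal count = 3, Existential count = 3
Asked for existential (exists) quantifiers: 3

3


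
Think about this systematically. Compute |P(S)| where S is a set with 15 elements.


The power set of a set with n elements has 2^n elements.
|P(S)| = 2^15 = 32768

32768


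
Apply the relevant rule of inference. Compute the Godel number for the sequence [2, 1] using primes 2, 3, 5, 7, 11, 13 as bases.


Encode each element as an exponent of the corresponding prime:
  2^2 = 4
  3^1 = 3
Product = 4 * 3 = 12

12


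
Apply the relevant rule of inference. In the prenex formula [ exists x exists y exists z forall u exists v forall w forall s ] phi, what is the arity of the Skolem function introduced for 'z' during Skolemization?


Quantifier prefix: exists x exists y exists z forall u exists v forall w forall s
'z' is existentially quantified at position 3.
No universal quantifiers precede it.
Skolem function arity = 0 (a Skolem constant)

0


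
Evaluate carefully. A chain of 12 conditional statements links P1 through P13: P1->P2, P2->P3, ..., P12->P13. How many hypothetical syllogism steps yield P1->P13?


With 12 implications in a chain connecting 13 propositions:
P1->P2, P2->P3, ..., P12->P13
Steps needed = (number of implications) - 1 = 12 - 1 = 11

11
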